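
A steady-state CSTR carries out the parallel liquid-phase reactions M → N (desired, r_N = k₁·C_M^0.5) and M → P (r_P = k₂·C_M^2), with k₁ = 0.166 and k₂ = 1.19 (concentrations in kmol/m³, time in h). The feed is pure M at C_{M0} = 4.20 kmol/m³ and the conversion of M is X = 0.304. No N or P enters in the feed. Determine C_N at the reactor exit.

Exit C_M = C_{M0}(1−X) = 4.20×0.696 = 2.923 kmol/m³.
In a CSTR the entire volume is at exit conditions, so r_N = 0.166×2.923^0.5 = 0.2838 and r_P = 1.19×2.923^2 = 10.17.
Fraction of consumed M going to N: r_N/(r_N+r_P) = 0.02715.
C_N = 0.02715·C_{M0}·X = 0.02715×4.20×0.304 = 0.0347 kmol/m³.

0.0347 kmol/m³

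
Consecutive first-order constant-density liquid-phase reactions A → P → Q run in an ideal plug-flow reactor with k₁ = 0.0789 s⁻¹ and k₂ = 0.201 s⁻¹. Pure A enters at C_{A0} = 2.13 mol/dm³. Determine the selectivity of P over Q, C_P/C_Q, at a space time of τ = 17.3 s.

For first-order series with pure A initially, C_P(τ) = k₁C_{A0}/(k₂−k₁)·(e^(−k₁τ) − e^(−k₂τ)).
e^(−k₁τ) = e^(−0.0789×17.3) = e^(−1.365) = 0.2554; e^(−k₂τ) = e^(−3.477) = 0.03089.
C_P = 0.0789×2.13/(0.201−0.0789) × (0.2554−0.03089) = 1.376×0.2245 = 0.3090 mol/dm³.
C_A = C_{A0}e^(−k₁τ) = 0.5440 mol/dm³, so C_Q = C_{A0}−C_A−C_P = 1.277 mol/dm³; C_P/C_Q = 0.242.

0.242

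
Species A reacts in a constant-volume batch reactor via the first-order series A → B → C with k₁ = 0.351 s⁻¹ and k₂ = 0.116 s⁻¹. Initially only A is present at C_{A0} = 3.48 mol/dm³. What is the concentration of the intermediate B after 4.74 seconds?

The intermediate concentration in a first-order A→B→C sequence is C_B = k₁C_{A0}(e^(−k₁t) − e^(−k₂t))/(k₂−k₁).
e^(−k₁t) = e^(−0.351×4.74) = e^(−1.664) = 0.1894; e^(−k₂t) = e^(−0.5498) = 0.5770.
C_B = 0.351×3.48/(0.116−0.351) × (0.1894−0.5770) = (-5.198)×(-0.3876) = 2.015 mol/dm³.

2.01 mol/dm³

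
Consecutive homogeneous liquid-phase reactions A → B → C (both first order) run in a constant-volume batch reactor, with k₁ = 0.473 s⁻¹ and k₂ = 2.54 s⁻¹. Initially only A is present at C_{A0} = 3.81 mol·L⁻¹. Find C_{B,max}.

0.483 mol·L⁻¹

For a first-order series the maximum intermediate yield is C_{B,max}/C_{A0} = (k₁/k₂)^[k₂/(k₂−k₁)].
= (0.473/2.54)^(2.54/(2.54−0.473)) = (0.1862)^(1.229) = 0.1268.
C_{B,max} = 0.1268×3.81 = 0.483 mol·L⁻¹.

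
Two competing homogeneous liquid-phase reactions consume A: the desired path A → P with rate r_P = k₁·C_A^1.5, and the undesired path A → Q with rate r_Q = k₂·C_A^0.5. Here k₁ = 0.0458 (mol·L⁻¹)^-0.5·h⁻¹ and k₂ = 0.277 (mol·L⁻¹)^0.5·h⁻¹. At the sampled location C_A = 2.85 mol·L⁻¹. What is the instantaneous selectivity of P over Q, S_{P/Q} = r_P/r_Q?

0.471

S_{P/Q} = r_P/r_Q = (k₁·C_A^1.5)/(k₂·C_A^0.5) = (k₁/k₂)·C_A.
= (0.0458×2.850^1.5) / (0.277×2.850^0.5) = 0.2204/0.4676 = 0.471.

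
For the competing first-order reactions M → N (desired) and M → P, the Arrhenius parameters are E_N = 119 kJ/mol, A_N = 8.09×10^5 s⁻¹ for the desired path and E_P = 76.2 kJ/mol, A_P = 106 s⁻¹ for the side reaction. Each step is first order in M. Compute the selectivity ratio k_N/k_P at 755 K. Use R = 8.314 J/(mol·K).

8.34

With equal orders, S_{N/P} = k_N/k_P = (A_N/A_P)·exp[(E_P−E_N)/(RT)].
(E_P−E_N)/(RT) = (76.2−119)×10³/(8.314×755) = -42800/6277 = -6.818.
k_N/k_P = (8.09×10^5/106)·exp(-6.818) = 7632 × 0.001093 = 8.34.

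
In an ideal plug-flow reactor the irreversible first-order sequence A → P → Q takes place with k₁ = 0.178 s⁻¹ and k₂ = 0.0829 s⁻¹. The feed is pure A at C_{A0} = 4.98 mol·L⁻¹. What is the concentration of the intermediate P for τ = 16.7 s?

The intermediate concentration in a first-order A→B→C sequence is C_P = k₁C_{A0}(e^(−k₁τ) − e^(−k₂τ))/(k₂−k₁).
e^(−k₁τ) = e^(−0.178×16.7) = e^(−2.973) = 0.05117; e^(−k₂τ) = e^(−1.384) = 0.2505.
C_P = 0.178×4.98/(0.0829−0.178) × (0.05117−0.2505) = (-9.321)×(-0.1993) = 1.858 mol·L⁻¹.

1.86 mol·L⁻¹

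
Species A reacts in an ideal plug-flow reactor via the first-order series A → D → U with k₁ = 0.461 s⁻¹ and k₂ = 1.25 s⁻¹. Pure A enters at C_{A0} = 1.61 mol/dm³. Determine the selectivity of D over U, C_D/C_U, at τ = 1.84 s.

The intermediate concentration in a first-order A→B→C sequence is C_D = k₁C_{A0}(e^(−k₁τ) − e^(−k₂τ))/(k₂−k₁).
e^(−k₁τ) = e^(−0.461×1.84) = e^(−0.8482) = 0.4282; e^(−k₂τ) = e^(−2.300) = 0.1003.
C_D = 0.461×1.61/(1.25−0.461) × (0.4282−0.1003) = 0.9407×0.3279 = 0.3085 mol/dm³.
C_A = C_{A0}e^(−k₁τ) = 0.6894 mol/dm³, so C_U = C_{A0}−C_A−C_D = 0.6122 mol/dm³; C_D/C_U = 0.504.

0.504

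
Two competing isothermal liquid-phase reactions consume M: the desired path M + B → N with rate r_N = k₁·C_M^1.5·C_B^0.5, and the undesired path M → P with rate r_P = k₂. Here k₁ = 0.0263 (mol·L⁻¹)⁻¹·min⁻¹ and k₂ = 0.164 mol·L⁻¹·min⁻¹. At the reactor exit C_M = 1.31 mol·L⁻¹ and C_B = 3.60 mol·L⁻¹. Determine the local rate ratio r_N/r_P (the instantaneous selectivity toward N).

S_{N/P} = r_N/r_P = (k₁·C_M^1.5·C_B^0.5)/(k₂) = (k₁/k₂)·C_M^1.5·C_B^0.5.
= (0.0263×1.310^1.5×3.600^0.5) / (0.164) = 0.07482/0.1640 = 0.456.
Since the desired path is higher order in M, keeping C_M high (PFR or concentrated feed) favours N.

0.456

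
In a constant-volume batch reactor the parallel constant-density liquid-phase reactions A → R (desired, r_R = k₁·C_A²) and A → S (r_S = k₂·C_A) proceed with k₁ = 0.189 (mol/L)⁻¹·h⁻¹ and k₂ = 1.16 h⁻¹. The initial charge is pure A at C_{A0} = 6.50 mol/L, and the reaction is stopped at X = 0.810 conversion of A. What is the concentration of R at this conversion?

C_A = C_{A0}(1−X) = 1.235 mol/L.
Along a PFR/batch, dC_S/dC_A = −r_S/(r_R+r_S) = −k₂/(k₂+k₁·C_A).
Integrating from C_{A0} to C_A: C_S = (1.16/0.189)·ln[(1.16+0.189·6.50)/(1.16+0.189·1.23)] = 6.138·ln(2.388/1.393) = 3.308 mol/L.
Then C_R = (C_{A0}−C_A) − C_S = 5.265 − 3.308 = 1.957 mol/L.

1.96 mol/L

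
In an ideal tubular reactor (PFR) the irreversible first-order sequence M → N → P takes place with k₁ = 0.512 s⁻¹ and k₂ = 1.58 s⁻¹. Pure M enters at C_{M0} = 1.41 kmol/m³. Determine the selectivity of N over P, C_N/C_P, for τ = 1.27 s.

Solving the coupled first-order balances gives C_N(τ) = [k₁/(k₂−k₁)]·C_{M0}·(e^(−k₁τ) − e^(−k₂τ)).
e^(−k₁τ) = e^(−0.512×1.27) = e^(−0.6502) = 0.5219; e^(−k₂τ) = e^(−2.007) = 0.1344.
C_N = 0.512×1.41/(1.58−0.512) × (0.5219−0.1344) = 0.6760×0.3875 = 0.2619 kmol/m³.
C_M = C_{M0}e^(−k₁τ) = 0.7359 kmol/m³, so C_P = C_{M0}−C_M−C_N = 0.4122 kmol/m³; C_N/C_P = 0.635.

0.635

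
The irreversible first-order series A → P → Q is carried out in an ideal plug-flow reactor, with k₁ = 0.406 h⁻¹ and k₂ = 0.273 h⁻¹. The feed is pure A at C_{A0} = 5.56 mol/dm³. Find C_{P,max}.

At the optimum, C_{P,max}/C_{A0} = (k₁/k₂)^[k₂/(k₂−k₁)].
= (0.406/0.273)^(0.273/(0.273−0.406)) = (1.487)^(-2.053) = 0.4428.
C_{P,max} = 0.4428×5.56 = 2.46 mol/dm³.

2.46 mol/dm³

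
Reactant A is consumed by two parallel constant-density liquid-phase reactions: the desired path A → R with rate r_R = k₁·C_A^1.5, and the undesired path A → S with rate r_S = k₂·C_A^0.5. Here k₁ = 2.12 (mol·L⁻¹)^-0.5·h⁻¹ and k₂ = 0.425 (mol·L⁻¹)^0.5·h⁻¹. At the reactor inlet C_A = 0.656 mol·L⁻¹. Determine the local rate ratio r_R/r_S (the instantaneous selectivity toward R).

S_{R/S} = r_R/r_S = (k₁·C_A^1.5)/(k₂·C_A^0.5) = (k₁/k₂)·C_A.
= (2.12×0.6560^1.5) / (0.425×0.6560^0.5) = 1.126/0.3442 = 3.27.
Since the desired path is higher order in A, keeping C_A high (PFR or concentrated feed) favours R.

3.27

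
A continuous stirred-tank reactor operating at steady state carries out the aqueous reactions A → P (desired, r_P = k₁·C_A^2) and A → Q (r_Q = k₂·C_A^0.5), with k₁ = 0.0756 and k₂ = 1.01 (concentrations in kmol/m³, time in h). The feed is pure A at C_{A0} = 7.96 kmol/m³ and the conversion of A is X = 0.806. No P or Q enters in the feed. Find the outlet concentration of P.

0.806 kmol/m³

Exit C_A = C_{A0}(1−X) = 7.96×0.194 = 1.544 kmol/m³.
Rates in a CSTR are evaluated at the outlet concentration: r_P = 0.0756×1.544^2 = 0.1803, r_Q = 1.01×1.544^0.5 = 1.255.
Fraction of consumed A going to P: r_P/(r_P+r_Q) = 0.1256.
C_P = 0.1256·C_{A0}·X = 0.1256×7.96×0.806 = 0.806 kmol/m³.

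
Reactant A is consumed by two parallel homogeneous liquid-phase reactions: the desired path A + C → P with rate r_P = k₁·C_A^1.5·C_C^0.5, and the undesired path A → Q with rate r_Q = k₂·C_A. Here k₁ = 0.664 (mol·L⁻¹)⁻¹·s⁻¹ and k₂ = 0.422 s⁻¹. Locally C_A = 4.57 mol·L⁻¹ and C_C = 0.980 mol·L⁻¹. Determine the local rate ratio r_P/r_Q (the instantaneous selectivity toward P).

S_{P/Q} = r_P/r_Q = (k₁·C_A^1.5·C_C^0.5)/(k₂·C_A) = (k₁/k₂)·C_A^0.5·C_C^0.5.
= (0.664×4.570^1.5×0.9800^0.5) / (0.422×4.570) = 6.422/1.929 = 3.33.

3.33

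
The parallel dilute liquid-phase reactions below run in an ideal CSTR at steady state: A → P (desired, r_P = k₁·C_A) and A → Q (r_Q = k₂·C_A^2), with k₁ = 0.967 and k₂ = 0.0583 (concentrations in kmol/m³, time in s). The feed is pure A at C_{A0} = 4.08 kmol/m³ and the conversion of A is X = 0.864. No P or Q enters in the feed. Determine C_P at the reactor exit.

Exit C_A = C_{A0}(1−X) = 4.08×0.136 = 0.5549 kmol/m³.
Rates in a CSTR are evaluated at the outlet concentration: r_P = 0.967×0.5549 = 0.5366, r_Q = 0.0583×0.5549^2 = 0.01795.
Fraction of consumed A going to P: r_P/(r_P+r_Q) = 0.9676.
C_P = 0.9676·C_{A0}·X = 0.9676×4.08×0.864 = 3.41 kmol/m³.

3.41 kmol/m³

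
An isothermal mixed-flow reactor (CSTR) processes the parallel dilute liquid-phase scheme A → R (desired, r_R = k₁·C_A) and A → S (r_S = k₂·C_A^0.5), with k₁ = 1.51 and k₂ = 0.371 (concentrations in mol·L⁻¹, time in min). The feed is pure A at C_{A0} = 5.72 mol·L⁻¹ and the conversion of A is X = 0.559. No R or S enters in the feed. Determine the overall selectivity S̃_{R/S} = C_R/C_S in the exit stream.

Exit C_A = C_{A0}(1−X) = 5.72×0.441 = 2.523 mol·L⁻¹.
Rates in a CSTR are evaluated at the outlet concentration: r_R = 1.51×2.523 = 3.809, r_S = 0.371×2.523^0.5 = 0.5892.
Overall selectivity = C_R/C_S = r_Rτ/(r_Sτ) = r_R/r_S = 6.46.

6.46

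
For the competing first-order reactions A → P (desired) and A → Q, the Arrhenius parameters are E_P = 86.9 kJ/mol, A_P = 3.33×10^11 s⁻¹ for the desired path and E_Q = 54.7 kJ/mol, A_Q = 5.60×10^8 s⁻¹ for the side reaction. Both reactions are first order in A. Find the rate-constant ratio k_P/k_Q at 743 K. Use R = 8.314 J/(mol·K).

Since both paths have the same order in A, the concentration cancels and S_{P/Q} = k_P/k_Q = (A_P/A_Q)·exp[(E_Q−E_P)/(RT)].
(E_Q−E_P)/(RT) = (54.7−86.9)×10³/(8.314×743) = -32200/6177 = -5.213.
k_P/k_Q = (3.33×10^11/5.60×10^8)·exp(-5.213) = 594.6 × 0.005447 = 3.24.
Since E_P > E_Q, raising the temperature improves selectivity toward P.

3.24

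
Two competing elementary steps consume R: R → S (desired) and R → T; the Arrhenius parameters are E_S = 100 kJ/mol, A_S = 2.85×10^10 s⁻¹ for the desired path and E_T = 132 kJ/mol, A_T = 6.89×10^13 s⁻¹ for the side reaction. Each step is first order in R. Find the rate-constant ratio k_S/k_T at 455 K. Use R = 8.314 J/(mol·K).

1.95

Since both paths have the same order in R, the concentration cancels and S_{S/T} = k_S/k_T = (A_S/A_T)·exp[(E_T−E_S)/(RT)].
(E_T−E_S)/(RT) = (132−100)×10³/(8.314×455) = 32000/3783 = 8.459.
k_S/k_T = (2.85×10^10/6.89×10^13)·exp(8.459) = 4.136×10^-4 × 4718 = 1.95.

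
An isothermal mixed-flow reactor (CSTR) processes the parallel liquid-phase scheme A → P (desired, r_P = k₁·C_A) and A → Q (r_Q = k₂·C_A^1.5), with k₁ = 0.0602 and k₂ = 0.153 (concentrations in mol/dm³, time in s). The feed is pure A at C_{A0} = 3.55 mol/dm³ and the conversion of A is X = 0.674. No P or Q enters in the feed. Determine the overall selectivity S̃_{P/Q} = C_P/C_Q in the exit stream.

0.366

Exit C_A = C_{A0}(1−X) = 3.55×0.326 = 1.157 mol/dm³.
A CSTR operates uniformly at the exit composition, giving r_P = 0.06967 and r_Q = 0.1905 (each k·C_A^n at C_A = 1.157).
Overall selectivity = C_P/C_Q = r_Pτ/(r_Qτ) = r_P/r_Q = 0.366.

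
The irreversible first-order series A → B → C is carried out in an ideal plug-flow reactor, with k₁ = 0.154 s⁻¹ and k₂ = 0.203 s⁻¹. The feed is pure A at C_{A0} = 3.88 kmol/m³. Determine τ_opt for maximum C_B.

The intermediate peaks when r₁ = r₂, i.e. k₁e^(−k₁τ) = k₂e^(−k₂τ), giving τ_opt = ln(k₂/k₁)/(k₂−k₁).
= ln(0.203/0.154)/(0.203−0.154) = ln(1.318)/0.04900 = 0.2763/0.04900 = 5.64 s.

5.64 s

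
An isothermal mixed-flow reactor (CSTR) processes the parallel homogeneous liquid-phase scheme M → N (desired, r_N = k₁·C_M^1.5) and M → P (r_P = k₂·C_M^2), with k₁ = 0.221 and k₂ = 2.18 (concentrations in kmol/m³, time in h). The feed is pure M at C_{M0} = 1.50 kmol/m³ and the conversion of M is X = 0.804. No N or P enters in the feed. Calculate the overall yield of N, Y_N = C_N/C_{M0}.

Exit C_M = C_{M0}(1−X) = 1.50×0.196 = 0.2940 kmol/m³.
In a CSTR the entire volume is at exit conditions, so r_N = 0.221×0.2940^1.5 = 0.03523 and r_P = 2.18×0.2940^2 = 0.1884.
Fraction of consumed M going to N: r_N/(r_N+r_P) = 0.1575.
C_N = 0.1575·C_{M0}·X = 0.1575×1.50×0.804 = 0.190 kmol/m³; Y_N = C_N/C_{M0} = 0.127.

0.127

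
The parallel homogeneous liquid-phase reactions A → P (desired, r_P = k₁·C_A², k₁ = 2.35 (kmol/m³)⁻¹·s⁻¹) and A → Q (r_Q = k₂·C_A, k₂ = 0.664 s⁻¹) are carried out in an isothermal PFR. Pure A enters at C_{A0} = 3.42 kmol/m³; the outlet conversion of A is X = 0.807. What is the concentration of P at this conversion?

C_A = C_{A0}(1−X) = 0.6601 kmol/m³.
Along a PFR/batch, dC_Q/dC_A = −r_Q/(r_P+r_Q) = −k₂/(k₂+k₁·C_A).
Integrating from C_{A0} to C_A: C_Q = (0.664/2.35)·ln[(0.664+2.35·3.42)/(0.664+2.35·0.660)] = 0.2826·ln(8.701/2.215) = 0.3866 kmol/m³.
Then C_P = (C_{A0}−C_A) − C_Q = 2.760 − 0.3866 = 2.373 kmol/m³.

2.37 kmol/m³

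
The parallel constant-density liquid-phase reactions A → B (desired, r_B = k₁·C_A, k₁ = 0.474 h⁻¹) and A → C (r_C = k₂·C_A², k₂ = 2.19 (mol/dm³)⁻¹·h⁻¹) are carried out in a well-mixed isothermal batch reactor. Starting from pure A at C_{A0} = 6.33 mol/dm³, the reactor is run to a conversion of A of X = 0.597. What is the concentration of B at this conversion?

0.186 mol/dm³

C_A = C_{A0}(1−X) = 2.551 mol/dm³.
Along a PFR/batch, dC_B/dC_A = −r_B/(r_B+r_C) = −k₁/(k₁+k₂·C_A).
Integrating from C_{A0} to C_A: C_B = (0.474/2.19)·ln[(0.474+2.19·6.33)/(0.474+2.19·2.55)] = 0.2164·ln(14.34/6.061) = 0.1864 mol/dm³.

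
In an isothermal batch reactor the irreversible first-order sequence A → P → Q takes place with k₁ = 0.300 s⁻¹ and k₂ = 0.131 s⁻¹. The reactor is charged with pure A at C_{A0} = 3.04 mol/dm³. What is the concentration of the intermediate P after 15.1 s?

For first-order series with pure A initially, C_P(t) = k₁C_{A0}/(k₂−k₁)·(e^(−k₁t) − e^(−k₂t)).
e^(−k₁t) = e^(−0.300×15.1) = e^(−4.530) = 0.01078; e^(−k₂t) = e^(−1.978) = 0.1383.
C_P = 0.300×3.04/(0.131−0.300) × (0.01078−0.1383) = (-5.396)×(-0.1276) = 0.6883 mol/dm³.

0.688 mol/dm³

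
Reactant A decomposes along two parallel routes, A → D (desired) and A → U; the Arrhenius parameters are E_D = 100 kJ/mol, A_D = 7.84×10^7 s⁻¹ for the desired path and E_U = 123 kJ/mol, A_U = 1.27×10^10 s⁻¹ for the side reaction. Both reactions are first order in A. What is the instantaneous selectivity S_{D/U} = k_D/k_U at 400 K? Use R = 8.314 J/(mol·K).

With equal orders, S_{D/U} = k_D/k_U = (A_D/A_U)·exp[(E_U−E_D)/(RT)].
(E_U−E_D)/(RT) = (123−100)×10³/(8.314×400) = 23000/3326 = 6.916.
k_D/k_U = (7.84×10^7/1.27×10^10)·exp(6.916) = 0.006173 × 1008 = 6.22.

6.22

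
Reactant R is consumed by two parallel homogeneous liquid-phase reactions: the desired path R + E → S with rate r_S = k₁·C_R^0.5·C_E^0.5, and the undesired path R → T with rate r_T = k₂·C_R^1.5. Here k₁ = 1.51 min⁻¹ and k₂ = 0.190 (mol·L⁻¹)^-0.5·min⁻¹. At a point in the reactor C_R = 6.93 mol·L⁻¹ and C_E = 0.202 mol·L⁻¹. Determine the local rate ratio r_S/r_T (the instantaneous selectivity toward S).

S_{S/T} = r_S/r_T = (k₁·C_R^0.5·C_E^0.5)/(k₂·C_R^1.5) = (k₁/k₂)·C_R⁻¹·C_E^0.5.
= (1.51×6.930^0.5×0.2020^0.5) / (0.190×6.930^1.5) = 1.787/3.466 = 0.515.
The undesired path is higher order in R, so low C_R (CSTR or dilute feed) favours S.

0.515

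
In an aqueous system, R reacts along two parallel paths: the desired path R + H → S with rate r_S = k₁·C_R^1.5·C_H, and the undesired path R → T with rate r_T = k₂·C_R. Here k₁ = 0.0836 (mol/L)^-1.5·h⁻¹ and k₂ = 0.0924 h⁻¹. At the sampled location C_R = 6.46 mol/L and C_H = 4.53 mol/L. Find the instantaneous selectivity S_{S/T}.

10.4

S_{S/T} = r_S/r_T = (k₁·C_R^1.5·C_H)/(k₂·C_R) = (k₁/k₂)·C_R^0.5·C_H.
= (0.0836×6.460^1.5×4.530) / (0.0924×6.460) = 6.218/0.5969 = 10.4.
Since the desired path is higher order in R, keeping C_R high (PFR or concentrated feed) favours S.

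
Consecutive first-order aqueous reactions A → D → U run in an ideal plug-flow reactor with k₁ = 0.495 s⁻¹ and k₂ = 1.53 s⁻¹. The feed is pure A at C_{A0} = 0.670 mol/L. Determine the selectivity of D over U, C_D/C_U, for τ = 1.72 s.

Solving the coupled first-order balances gives C_D(τ) = [k₁/(k₂−k₁)]·C_{A0}·(e^(−k₁τ) − e^(−k₂τ)).
e^(−k₁τ) = e^(−0.495×1.72) = e^(−0.8514) = 0.4268; e^(−k₂τ) = e^(−2.632) = 0.07196.
C_D = 0.495×0.670/(1.53−0.495) × (0.4268−0.07196) = 0.3204×0.3549 = 0.1137 mol/L.
C_A = C_{A0}e^(−k₁τ) = 0.2860 mol/L, so C_U = C_{A0}−C_A−C_D = 0.2703 mol/L; C_D/C_U = 0.421.

0.421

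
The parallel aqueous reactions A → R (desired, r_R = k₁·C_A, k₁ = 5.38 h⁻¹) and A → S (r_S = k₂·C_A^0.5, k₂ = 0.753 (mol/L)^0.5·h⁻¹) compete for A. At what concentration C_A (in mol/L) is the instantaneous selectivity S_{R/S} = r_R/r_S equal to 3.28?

0.211 mol/L

S_{R/S} = (k₁/k₂)·C_A^0.5 ⇒ C_A = (S·k₂/k₁)^(2).
= (3.28×0.753/5.38)^(2) = (0.4591)^(2) = 0.211 mol/L.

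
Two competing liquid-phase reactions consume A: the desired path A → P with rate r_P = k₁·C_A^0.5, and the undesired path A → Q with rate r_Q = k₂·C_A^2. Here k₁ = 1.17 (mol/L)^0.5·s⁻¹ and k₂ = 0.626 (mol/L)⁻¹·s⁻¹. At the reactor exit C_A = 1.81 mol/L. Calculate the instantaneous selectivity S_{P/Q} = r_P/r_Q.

S_{P/Q} = r_P/r_Q = (k₁·C_A^0.5)/(k₂·C_A^2) = (k₁/k₂)·C_A^-1.5.
= (1.17×1.810^0.5) / (0.626×1.810^2) = 1.574/2.051 = 0.768.

0.768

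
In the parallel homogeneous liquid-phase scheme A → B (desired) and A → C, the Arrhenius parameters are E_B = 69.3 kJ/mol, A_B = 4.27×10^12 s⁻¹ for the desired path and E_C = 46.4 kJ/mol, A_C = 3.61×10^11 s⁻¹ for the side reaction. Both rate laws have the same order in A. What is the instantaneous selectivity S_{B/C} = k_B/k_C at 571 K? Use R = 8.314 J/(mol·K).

0.0951

Since both paths have the same order in A, the concentration cancels and S_{B/C} = k_B/k_C = (A_B/A_C)·exp[(E_C−E_B)/(RT)].
(E_C−E_B)/(RT) = (46.4−69.3)×10³/(8.314×571) = -22900/4747 = -4.824.
k_B/k_C = (4.27×10^12/3.61×10^11)·exp(-4.824) = 11.83 × 0.008036 = 0.0951.
Since E_B > E_C, raising the temperature improves selectivity toward B.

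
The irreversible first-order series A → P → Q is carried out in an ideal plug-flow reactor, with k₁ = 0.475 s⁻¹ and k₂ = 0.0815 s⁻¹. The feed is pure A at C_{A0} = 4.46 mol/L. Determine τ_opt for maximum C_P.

For first-order series the maximum of C_P occurs at τ_opt = ln(k₂/k₁)/(k₂−k₁).
= ln(0.0815/0.475)/(0.0815−0.475) = ln(0.1716)/-0.3935 = -1.763/-0.3935 = 4.48 s.

4.48 s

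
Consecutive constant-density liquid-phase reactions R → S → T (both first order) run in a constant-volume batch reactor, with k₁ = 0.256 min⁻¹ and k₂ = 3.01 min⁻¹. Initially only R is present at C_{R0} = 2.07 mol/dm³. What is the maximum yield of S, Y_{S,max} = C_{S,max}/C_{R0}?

0.0676

At the optimum, C_{S,max}/C_{R0} = (k₁/k₂)^[k₂/(k₂−k₁)].
= (0.256/3.01)^(3.01/(3.01−0.256)) = (0.08505)^(1.093) = 0.06764.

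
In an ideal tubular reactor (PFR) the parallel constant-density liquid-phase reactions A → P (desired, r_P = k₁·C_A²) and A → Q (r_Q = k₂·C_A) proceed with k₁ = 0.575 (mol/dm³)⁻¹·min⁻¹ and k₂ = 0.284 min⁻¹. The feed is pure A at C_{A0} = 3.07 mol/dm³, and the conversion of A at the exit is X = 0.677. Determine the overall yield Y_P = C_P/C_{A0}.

0.536

C_A = C_{A0}(1−X) = 0.9916 mol/dm³.
Along a PFR/batch, dC_Q/dC_A = −r_Q/(r_P+r_Q) = −k₂/(k₂+k₁·C_A).
Integrating from C_{A0} to C_A: C_Q = (0.284/0.575)·ln[(0.284+0.575·3.07)/(0.284+0.575·0.992)] = 0.4939·ln(2.049/0.8542) = 0.4322 mol/dm³.
Then C_P = (C_{A0}−C_A) − C_Q = 2.078 − 0.4322 = 1.646 mol/dm³.
Y_P = C_P/C_{A0} = 1.646/3.07 = 0.536.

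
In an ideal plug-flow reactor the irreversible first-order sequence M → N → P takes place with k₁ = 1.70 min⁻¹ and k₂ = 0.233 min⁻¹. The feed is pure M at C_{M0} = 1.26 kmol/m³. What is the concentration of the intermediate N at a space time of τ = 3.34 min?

0.666 kmol/m³

Solving the coupled first-order balances gives C_N(τ) = [k₁/(k₂−k₁)]·C_{M0}·(e^(−k₁τ) − e^(−k₂τ)).
e^(−k₁τ) = e^(−1.70×3.34) = e^(−5.678) = 0.003420; e^(−k₂τ) = e^(−0.7782) = 0.4592.
C_N = 1.70×1.26/(0.233−1.70) × (0.003420−0.4592) = (-1.460)×(-0.4558) = 0.6655 kmol/m³.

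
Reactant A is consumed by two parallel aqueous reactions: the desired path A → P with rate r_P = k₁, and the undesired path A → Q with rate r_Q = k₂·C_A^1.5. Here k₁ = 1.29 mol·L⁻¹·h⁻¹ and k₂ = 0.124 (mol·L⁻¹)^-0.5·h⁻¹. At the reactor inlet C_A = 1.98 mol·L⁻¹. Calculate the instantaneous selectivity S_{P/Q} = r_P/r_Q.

S_{P/Q} = r_P/r_Q = (k₁)/(k₂·C_A^1.5) = (k₁/k₂)·C_A^-1.5.
= (1.29) / (0.124×1.980^1.5) = 1.290/0.3455 = 3.73.
The undesired path is higher order in A, so low C_A (CSTR or dilute feed) favours P.

3.73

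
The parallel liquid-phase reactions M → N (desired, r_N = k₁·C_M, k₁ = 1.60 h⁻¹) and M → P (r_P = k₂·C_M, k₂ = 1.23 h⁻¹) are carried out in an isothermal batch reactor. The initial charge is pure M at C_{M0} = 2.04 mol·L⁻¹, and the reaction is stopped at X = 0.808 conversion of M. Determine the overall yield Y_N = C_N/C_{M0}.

0.457

C_M = C_{M0}(1−X) = 0.3917 mol·L⁻¹.
Both paths are first order in M, so the instantaneous fraction to N is constant: dC_N/d(−C_M) = k₁/(k₁+k₂) = 0.5654.
C_N = 0.5654·(C_{M0}−C_M) = 0.5654×1.648 = 0.932 mol·L⁻¹.
Y_N = C_N/C_{M0} = 0.9319/2.04 = 0.457.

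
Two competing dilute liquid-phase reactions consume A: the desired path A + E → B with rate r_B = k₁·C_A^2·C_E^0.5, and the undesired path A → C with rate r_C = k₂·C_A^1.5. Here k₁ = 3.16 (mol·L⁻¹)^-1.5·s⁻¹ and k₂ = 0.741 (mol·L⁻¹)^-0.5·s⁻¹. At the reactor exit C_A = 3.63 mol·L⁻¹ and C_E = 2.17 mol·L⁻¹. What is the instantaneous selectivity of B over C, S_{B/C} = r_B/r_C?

S_{B/C} = r_B/r_C = (k₁·C_A^2·C_E^0.5)/(k₂·C_A^1.5) = (k₁/k₂)·C_A^0.5·C_E^0.5.
= (3.16×3.630^2×2.170^0.5) / (0.741×3.630^1.5) = 61.34/5.125 = 12.0.
Since the desired path is higher order in A, keeping C_A high (PFR or concentrated feed) favours B.

12.0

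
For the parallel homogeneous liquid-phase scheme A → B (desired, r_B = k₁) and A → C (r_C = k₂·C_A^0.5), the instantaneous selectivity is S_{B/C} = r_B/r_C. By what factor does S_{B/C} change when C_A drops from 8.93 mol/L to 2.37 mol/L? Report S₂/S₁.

S_{B/C} = (k₁/k₂)·C_A^-0.5, so S₂/S₁ = (C_{A,2}/C_{A,1})^-0.5.
= (2.37/8.93)^(-0.5) = (0.2654)^(-0.5) = 1.94.

1.94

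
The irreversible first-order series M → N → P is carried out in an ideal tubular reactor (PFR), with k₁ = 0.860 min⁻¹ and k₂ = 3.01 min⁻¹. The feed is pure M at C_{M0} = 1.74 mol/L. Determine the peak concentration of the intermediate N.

At the optimum, C_{N,max}/C_{M0} = (k₁/k₂)^[k₂/(k₂−k₁)].
= (0.860/3.01)^(3.01/(3.01−0.860)) = (0.2857)^(1.400) = 0.1731.
C_{N,max} = 0.1731×1.74 = 0.301 mol/L.

0.301 mol/L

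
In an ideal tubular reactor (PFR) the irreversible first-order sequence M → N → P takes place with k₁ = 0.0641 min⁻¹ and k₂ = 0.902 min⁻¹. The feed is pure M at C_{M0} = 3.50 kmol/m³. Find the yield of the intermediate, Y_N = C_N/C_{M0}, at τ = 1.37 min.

For first-order series with pure M initially, C_N(τ) = k₁C_{M0}/(k₂−k₁)·(e^(−k₁τ) − e^(−k₂τ)).
e^(−k₁τ) = e^(−0.0641×1.37) = e^(−0.08782) = 0.9159; e^(−k₂τ) = e^(−1.236) = 0.2906.
C_N = 0.0641×3.50/(0.902−0.0641) × (0.9159−0.2906) = 0.2678×0.6253 = 0.1674 kmol/m³.
Y_N = C_N/C_{M0} = 0.1674/3.50 = 0.0478.

0.0478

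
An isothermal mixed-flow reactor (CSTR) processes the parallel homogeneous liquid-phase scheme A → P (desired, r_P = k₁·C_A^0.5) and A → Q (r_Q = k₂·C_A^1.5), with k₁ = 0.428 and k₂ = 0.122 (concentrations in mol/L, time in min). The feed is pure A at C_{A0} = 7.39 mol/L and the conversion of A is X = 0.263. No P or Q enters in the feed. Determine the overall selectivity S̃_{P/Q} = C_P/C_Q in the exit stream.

0.644

Exit C_A = C_{A0}(1−X) = 7.39×0.737 = 5.446 mol/L.
A CSTR operates uniformly at the exit composition, giving r_P = 0.9988 and r_Q = 1.551 (each k·C_A^n at C_A = 5.446).
Overall selectivity = C_P/C_Q = r_Pτ/(r_Qτ) = r_P/r_Q = 0.644.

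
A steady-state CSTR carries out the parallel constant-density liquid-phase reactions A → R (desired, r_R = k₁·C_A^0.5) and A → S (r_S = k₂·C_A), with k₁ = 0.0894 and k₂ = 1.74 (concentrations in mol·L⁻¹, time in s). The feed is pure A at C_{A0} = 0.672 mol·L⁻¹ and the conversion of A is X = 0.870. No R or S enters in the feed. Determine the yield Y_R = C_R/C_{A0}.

0.129

Exit C_A = C_{A0}(1−X) = 0.672×0.130 = 0.08736 mol·L⁻¹.
In a CSTR the entire volume is at exit conditions, so r_R = 0.0894×0.08736^0.5 = 0.02642 and r_S = 1.74×0.08736 = 0.1520.
Fraction of consumed A going to R: r_R/(r_R+r_S) = 0.1481.
C_R = 0.1481·C_{A0}·X = 0.1481×0.672×0.870 = 0.0866 mol·L⁻¹; Y_R = C_R/C_{A0} = 0.129.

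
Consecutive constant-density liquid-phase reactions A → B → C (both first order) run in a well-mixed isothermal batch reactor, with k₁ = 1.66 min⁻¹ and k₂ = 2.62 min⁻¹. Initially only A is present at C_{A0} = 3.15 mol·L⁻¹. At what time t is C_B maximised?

Setting dC_B/dt = 0 gives t_opt = ln(k₂/k₁)/(k₂−k₁).
= ln(2.62/1.66)/(2.62−1.66) = ln(1.578)/0.9600 = 0.4564/0.9600 = 0.475 min.

0.475 min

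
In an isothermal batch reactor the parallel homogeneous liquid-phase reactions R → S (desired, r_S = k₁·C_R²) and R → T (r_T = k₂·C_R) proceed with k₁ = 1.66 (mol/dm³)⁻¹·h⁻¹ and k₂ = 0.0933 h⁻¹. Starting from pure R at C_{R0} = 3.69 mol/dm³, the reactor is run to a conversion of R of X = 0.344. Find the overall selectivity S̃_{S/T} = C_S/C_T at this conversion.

C_R = C_{R0}(1−X) = 2.421 mol/dm³.
Along a PFR/batch, dC_T/dC_R = −r_T/(r_S+r_T) = −k₂/(k₂+k₁·C_R).
Integrating from C_{R0} to C_R: C_T = (0.0933/1.66)·ln[(0.0933+1.66·3.69)/(0.0933+1.66·2.42)] = 0.05620·ln(6.219/4.112) = 0.02326 mol/dm³.
Then C_S = (C_{R0}−C_R) − C_T = 1.269 − 0.02326 = 1.246 mol/dm³.
S̃_{S/T} = C_S/C_T = 1.246/0.02326 = 53.6.

53.6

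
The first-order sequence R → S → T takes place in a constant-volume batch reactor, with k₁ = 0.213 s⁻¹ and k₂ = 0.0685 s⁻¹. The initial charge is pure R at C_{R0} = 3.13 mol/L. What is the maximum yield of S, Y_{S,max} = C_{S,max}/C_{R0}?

0.584

At the optimum, C_{S,max}/C_{R0} = (k₁/k₂)^[k₂/(k₂−k₁)].
= (0.213/0.0685)^(0.0685/(0.0685−0.213)) = (3.109)^(-0.4740) = 0.5840.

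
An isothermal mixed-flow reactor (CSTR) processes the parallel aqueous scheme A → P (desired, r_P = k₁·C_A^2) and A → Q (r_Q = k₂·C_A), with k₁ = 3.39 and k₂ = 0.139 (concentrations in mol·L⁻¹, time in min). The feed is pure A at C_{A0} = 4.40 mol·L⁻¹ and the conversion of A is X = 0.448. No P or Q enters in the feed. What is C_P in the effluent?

1.94 mol·L⁻¹

Exit C_A = C_{A0}(1−X) = 4.40×0.552 = 2.429 mol·L⁻¹.
In a CSTR the entire volume is at exit conditions, so r_P = 3.39×2.429^2 = 20.00 and r_Q = 0.139×2.429 = 0.3376.
Fraction of consumed A going to P: r_P/(r_P+r_Q) = 0.9834.
C_P = 0.9834·C_{A0}·X = 0.9834×4.40×0.448 = 1.94 mol·L⁻¹.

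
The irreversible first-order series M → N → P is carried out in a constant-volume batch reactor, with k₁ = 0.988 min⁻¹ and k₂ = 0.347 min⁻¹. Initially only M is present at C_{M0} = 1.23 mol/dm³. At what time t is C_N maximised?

The intermediate peaks when r₁ = r₂, i.e. k₁e^(−k₁t) = k₂e^(−k₂t), giving t_opt = ln(k₂/k₁)/(k₂−k₁).
= ln(0.347/0.988)/(0.347−0.988) = ln(0.3512)/-0.6410 = -1.046/-0.6410 = 1.63 min.

1.63 min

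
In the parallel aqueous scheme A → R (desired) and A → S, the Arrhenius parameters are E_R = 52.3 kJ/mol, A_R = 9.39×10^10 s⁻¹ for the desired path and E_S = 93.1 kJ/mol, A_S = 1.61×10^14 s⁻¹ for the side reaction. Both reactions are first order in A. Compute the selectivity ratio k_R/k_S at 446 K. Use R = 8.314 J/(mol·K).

35.0

Since both paths have the same order in A, the concentration cancels and S_{R/S} = k_R/k_S = (A_R/A_S)·exp[(E_S−E_R)/(RT)].
(E_S−E_R)/(RT) = (93.1−52.3)×10³/(8.314×446) = 40800/3708 = 11.00.
k_R/k_S = (9.39×10^10/1.61×10^14)·exp(11.00) = 5.832×10^-4 × 60060 = 35.0.
Since E_R < E_S, lowering the temperature improves selectivity toward R.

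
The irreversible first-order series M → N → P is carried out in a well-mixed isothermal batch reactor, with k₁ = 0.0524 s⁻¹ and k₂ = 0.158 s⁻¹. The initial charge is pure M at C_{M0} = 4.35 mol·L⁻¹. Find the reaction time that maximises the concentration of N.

Setting dC_N/dt = 0 gives t_opt = ln(k₂/k₁)/(k₂−k₁).
= ln(0.158/0.0524)/(0.158−0.0524) = ln(3.015)/0.1056 = 1.104/0.1056 = 10.5 s.

10.5 s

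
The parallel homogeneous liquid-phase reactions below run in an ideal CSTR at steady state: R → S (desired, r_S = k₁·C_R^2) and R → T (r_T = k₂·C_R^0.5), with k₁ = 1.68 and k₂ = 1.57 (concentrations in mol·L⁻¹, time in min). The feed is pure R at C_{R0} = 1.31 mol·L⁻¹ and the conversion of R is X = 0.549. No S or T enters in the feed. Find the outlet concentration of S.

Exit C_R = C_{R0}(1−X) = 1.31×0.451 = 0.5908 mol·L⁻¹.
Rates in a CSTR are evaluated at the outlet concentration: r_S = 1.68×0.5908^2 = 0.5864, r_T = 1.57×0.5908^0.5 = 1.207.
Fraction of consumed R going to S: r_S/(r_S+r_T) = 0.3270.
C_S = 0.3270·C_{R0}·X = 0.3270×1.31×0.549 = 0.235 mol·L⁻¹.

0.235 mol·L⁻¹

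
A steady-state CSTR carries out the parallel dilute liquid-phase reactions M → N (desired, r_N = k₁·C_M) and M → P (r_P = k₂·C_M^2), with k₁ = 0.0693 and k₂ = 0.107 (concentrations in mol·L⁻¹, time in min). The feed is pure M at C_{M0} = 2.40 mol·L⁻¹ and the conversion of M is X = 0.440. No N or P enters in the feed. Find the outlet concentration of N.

0.343 mol·L⁻¹

Exit C_M = C_{M0}(1−X) = 2.40×0.560 = 1.344 mol·L⁻¹.
Rates in a CSTR are evaluated at the outlet concentration: r_N = 0.0693×1.344 = 0.09314, r_P = 0.107×1.344^2 = 0.1933.
Fraction of consumed M going to N: r_N/(r_N+r_P) = 0.3252.
C_N = 0.3252·C_{M0}·X = 0.3252×2.40×0.440 = 0.343 mol·L⁻¹.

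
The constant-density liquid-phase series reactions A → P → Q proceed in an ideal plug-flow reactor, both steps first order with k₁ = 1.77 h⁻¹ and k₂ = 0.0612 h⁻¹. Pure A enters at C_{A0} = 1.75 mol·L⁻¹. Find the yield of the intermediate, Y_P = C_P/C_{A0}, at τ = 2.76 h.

0.867

Solving the coupled first-order balances gives C_P(τ) = [k₁/(k₂−k₁)]·C_{A0}·(e^(−k₁τ) − e^(−k₂τ)).
e^(−k₁τ) = e^(−1.77×2.76) = e^(−4.885) = 0.007558; e^(−k₂τ) = e^(−0.1689) = 0.8446.
C_P = 1.77×1.75/(0.0612−1.77) × (0.007558−0.8446) = (-1.813)×(-0.8370) = 1.517 mol·L⁻¹.
Y_P = C_P/C_{A0} = 1.517/1.75 = 0.867.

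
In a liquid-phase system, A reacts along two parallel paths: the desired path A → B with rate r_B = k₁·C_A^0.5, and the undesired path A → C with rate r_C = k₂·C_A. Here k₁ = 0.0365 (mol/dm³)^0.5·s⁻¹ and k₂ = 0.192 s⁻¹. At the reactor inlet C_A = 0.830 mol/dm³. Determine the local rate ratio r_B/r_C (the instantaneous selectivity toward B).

0.209

S_{B/C} = r_B/r_C = (k₁·C_A^0.5)/(k₂·C_A) = (k₁/k₂)·C_A^-0.5.
= (0.0365×0.8300^0.5) / (0.192×0.8300) = 0.03325/0.1594 = 0.209.
The undesired path is higher order in A, so low C_A (CSTR or dilute feed) favours B.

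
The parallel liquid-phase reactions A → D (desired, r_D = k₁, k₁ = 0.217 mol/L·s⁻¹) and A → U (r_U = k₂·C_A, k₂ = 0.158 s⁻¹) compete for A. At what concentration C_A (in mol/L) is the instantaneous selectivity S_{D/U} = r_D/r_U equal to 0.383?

S_{D/U} = (k₁/k₂)·C_A⁻¹ ⇒ C_A = (S·k₂/k₁)^(-1).
= (0.383×0.158/0.217)^(-1) = (0.2789)^(-1) = 3.59 mol/L.

3.59 mol/L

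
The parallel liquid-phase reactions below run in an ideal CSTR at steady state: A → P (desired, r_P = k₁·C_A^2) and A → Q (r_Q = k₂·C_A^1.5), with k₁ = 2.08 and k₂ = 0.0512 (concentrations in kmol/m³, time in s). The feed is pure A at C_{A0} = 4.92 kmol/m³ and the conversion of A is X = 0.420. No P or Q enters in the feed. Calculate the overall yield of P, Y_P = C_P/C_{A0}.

0.414

Exit C_A = C_{A0}(1−X) = 4.92×0.580 = 2.854 kmol/m³.
In a CSTR the entire volume is at exit conditions, so r_P = 2.08×2.854^2 = 16.94 and r_Q = 0.0512×2.854^1.5 = 0.2468.
Fraction of consumed A going to P: r_P/(r_P+r_Q) = 0.9856.
C_P = 0.9856·C_{A0}·X = 0.9856×4.92×0.420 = 2.04 kmol/m³; Y_P = C_P/C_{A0} = 0.414.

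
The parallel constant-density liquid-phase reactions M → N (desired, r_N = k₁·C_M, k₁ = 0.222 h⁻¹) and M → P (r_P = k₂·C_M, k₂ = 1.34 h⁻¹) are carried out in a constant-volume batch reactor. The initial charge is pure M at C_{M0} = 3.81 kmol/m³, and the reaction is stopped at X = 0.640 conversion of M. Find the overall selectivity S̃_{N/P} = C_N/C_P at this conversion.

0.166

C_M = C_{M0}(1−X) = 1.372 kmol/m³.
Both paths are first order in M, so the instantaneous fraction to N is constant: dC_N/d(−C_M) = k₁/(k₁+k₂) = 0.1421.
C_N = 0.1421·(C_{M0}−C_M) = 0.1421×2.438 = 0.347 kmol/m³.
C_P = (C_{M0}−C_M)−C_N = 2.092 kmol/m³; S̃_{N/P} = 0.3466/2.092 = 0.166.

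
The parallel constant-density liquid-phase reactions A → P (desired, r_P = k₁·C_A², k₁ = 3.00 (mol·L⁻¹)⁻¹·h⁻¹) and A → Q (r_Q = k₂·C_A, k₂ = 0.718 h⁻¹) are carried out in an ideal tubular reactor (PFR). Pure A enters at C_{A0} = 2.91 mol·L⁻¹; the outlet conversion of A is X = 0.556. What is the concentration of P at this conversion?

C_A = C_{A0}(1−X) = 1.292 mol·L⁻¹.
Along a PFR/batch, dC_Q/dC_A = −r_Q/(r_P+r_Q) = −k₂/(k₂+k₁·C_A).
Integrating from C_{A0} to C_A: C_Q = (0.718/3.00)·ln[(0.718+3.00·2.91)/(0.718+3.00·1.29)] = 0.2393·ln(9.448/4.594) = 0.1726 mol·L⁻¹.
Then C_P = (C_{A0}−C_A) − C_Q = 1.618 − 0.1726 = 1.445 mol·L⁻¹.

1.45 mol·L⁻¹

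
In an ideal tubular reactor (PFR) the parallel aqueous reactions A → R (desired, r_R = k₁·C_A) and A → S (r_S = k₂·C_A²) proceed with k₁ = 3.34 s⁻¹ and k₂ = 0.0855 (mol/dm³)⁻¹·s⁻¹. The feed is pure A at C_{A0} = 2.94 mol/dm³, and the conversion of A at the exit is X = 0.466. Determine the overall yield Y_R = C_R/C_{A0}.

C_A = C_{A0}(1−X) = 1.570 mol/dm³.
Along a PFR/batch, dC_R/dC_A = −r_R/(r_R+r_S) = −k₁/(k₁+k₂·C_A).
Integrating from C_{A0} to C_A: C_R = (3.34/0.0855)·ln[(3.34+0.0855·2.94)/(3.34+0.0855·1.57)] = 39.06·ln(3.591/3.474) = 1.295 mol/dm³.
Y_R = C_R/C_{A0} = 1.295/2.94 = 0.441.

0.441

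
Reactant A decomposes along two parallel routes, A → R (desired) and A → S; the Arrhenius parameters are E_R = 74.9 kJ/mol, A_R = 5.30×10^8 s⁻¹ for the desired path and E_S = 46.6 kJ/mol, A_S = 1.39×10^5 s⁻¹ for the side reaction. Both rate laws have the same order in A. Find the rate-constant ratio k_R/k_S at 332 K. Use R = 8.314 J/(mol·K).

k_R/k_S = (A_R/A_S)·exp[−(E_R−E_S)/(RT)] = (A_R/A_S)·exp[(E_S−E_R)/(RT)].
(E_S−E_R)/(RT) = (46.6−74.9)×10³/(8.314×332) = -28300/2760 = -10.25.
k_R/k_S = (5.30×10^8/1.39×10^5)·exp(-10.25) = 3813 × 3.526×10^-5 = 0.134.
Since E_R > E_S, raising the temperature improves selectivity toward R.

0.134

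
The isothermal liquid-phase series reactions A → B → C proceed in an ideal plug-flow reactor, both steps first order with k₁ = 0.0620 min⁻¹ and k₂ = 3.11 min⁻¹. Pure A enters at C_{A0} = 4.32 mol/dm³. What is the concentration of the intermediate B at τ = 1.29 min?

Solving the coupled first-order balances gives C_B(τ) = [k₁/(k₂−k₁)]·C_{A0}·(e^(−k₁τ) − e^(−k₂τ)).
e^(−k₁τ) = e^(−0.0620×1.29) = e^(−0.07998) = 0.9231; e^(−k₂τ) = e^(−4.012) = 0.01810.
C_B = 0.0620×4.32/(3.11−0.0620) × (0.9231−0.01810) = 0.08787×0.9050 = 0.07953 mol/dm³.

0.0795 mol/dm³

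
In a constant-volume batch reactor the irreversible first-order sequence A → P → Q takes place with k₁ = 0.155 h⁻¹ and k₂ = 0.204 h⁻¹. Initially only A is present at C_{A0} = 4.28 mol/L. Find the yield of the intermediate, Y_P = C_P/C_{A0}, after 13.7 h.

0.185

The intermediate concentration in a first-order A→B→C sequence is C_P = k₁C_{A0}(e^(−k₁t) − e^(−k₂t))/(k₂−k₁).
e^(−k₁t) = e^(−0.155×13.7) = e^(−2.123) = 0.1196; e^(−k₂t) = e^(−2.795) = 0.06113.
C_P = 0.155×4.28/(0.204−0.155) × (0.1196−0.06113) = 13.54×0.05849 = 0.7918 mol/L.
Y_P = C_P/C_{A0} = 0.7918/4.28 = 0.185.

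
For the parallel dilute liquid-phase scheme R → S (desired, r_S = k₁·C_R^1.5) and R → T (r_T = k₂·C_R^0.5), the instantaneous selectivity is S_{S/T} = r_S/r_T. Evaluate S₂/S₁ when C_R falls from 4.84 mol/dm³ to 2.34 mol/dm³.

0.483

S_{S/T} = (k₁/k₂)·C_R, so S₂/S₁ = (C_{R,2}/C_{R,1}).
= 2.34/4.84 = 0.483.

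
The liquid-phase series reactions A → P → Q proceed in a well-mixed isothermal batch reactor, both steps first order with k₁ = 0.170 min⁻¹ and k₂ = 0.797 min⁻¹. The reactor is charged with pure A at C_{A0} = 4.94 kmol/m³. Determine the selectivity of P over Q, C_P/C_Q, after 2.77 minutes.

0.591

The intermediate concentration in a first-order A→B→C sequence is C_P = k₁C_{A0}(e^(−k₁t) − e^(−k₂t))/(k₂−k₁).
e^(−k₁t) = e^(−0.170×2.77) = e^(−0.4709) = 0.6244; e^(−k₂t) = e^(−2.208) = 0.1100.
C_P = 0.170×4.94/(0.797−0.170) × (0.6244−0.1100) = 1.339×0.5145 = 0.6891 kmol/m³.
C_A = C_{A0}e^(−k₁t) = 3.085 kmol/m³, so C_Q = C_{A0}−C_A−C_P = 1.166 kmol/m³; C_P/C_Q = 0.591.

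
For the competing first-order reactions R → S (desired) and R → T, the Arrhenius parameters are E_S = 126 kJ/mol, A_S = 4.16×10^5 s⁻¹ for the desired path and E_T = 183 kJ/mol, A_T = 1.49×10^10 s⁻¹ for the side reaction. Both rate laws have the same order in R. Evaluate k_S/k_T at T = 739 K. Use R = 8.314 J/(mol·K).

0.299

With equal orders, S_{S/T} = k_S/k_T = (A_S/A_T)·exp[(E_T−E_S)/(RT)].
(E_T−E_S)/(RT) = (183−126)×10³/(8.314×739) = 57000/6144 = 9.277.
k_S/k_T = (4.16×10^5/1.49×10^10)·exp(9.277) = 2.792×10^-5 × 10692 = 0.299.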